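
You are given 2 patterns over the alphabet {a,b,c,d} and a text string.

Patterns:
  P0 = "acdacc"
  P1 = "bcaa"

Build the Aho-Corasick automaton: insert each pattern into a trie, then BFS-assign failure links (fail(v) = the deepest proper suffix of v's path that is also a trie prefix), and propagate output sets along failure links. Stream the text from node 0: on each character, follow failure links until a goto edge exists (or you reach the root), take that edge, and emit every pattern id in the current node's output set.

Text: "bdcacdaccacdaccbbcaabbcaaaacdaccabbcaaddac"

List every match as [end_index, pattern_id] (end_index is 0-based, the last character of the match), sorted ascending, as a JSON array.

Construct AC machine:
Trie nodes:
  0='ε' goto a→1 b→7
  1='a' goto c→2
  2='ac' goto d→3
  3='acd' goto a→4
  4='acda' goto c→5
  5='acdac' goto c→6
  6='acdacc' goto ·  [P0 ends]
  7='b' goto c→8
  8='bc' goto a→9
  9='bca' goto a→10
  10='bcaa' goto ·  [P1 ends]

Failure links (BFS by depth):
  fail(1) 'a': from fail(0)=0 chase 'a': 0 ⇒ 0;  out=∅∪out(0)=∅
  fail(7) 'b': from fail(0)=0 chase 'b': 0 ⇒ 0;  out=∅∪out(0)=∅
  fail(2) 'ac': from fail(1)=0 chase 'c': 0 ⇒ 0;  out=∅∪out(0)=∅
  fail(8) 'bc': from fail(7)=0 chase 'c': 0 ⇒ 0;  out=∅∪out(0)=∅
  fail(3) 'acd': from fail(2)=0 chase 'd': 0 ⇒ 0;  out=∅∪out(0)=∅
  fail(9) 'bca': from fail(8)=0 chase 'a': 0 ⇒ 1;  out=∅∪out(1)=∅
  fail(4) 'acda': from fail(3)=0 chase 'a': 0 ⇒ 1;  out=∅∪out(1)=∅
  fail(10) 'bcaa': from fail(9)=1 chase 'a': 1→0 ⇒ 1;  out={1}∪out(1)={1}
  fail(5) 'acdac': from fail(4)=1 chase 'c': 1 ⇒ 2;  out=∅∪out(2)=∅
  fail(6) 'acdacc': from fail(5)=2 chase 'c': 2→0 ⇒ 0;  out={0}∪out(0)={0}

Scan:
i=0 'b': node 0→7
i=1 'd': node 7→0 ·f
i=2 'c': node 0→0
i=3 'a': node 0→1
i=4 'c': node 1→2
i=5 'd': node 2→3
i=6 'a': node 3→4
i=7 'c': node 4→5
i=8 'c': node 5→6  emit P0@[3:8]
i=9 'a': node 6→1 ·f
i=10 'c': node 1→2
i=11 'd': node 2→3
i=12 'a': node 3→4
i=13 'c': node 4→5
i=14 'c': node 5→6  emit P0@[9:14]
i=15 'b': node 6→7 ·f
i=16 'b': node 7→7 ·f
i=17 'c': node 7→8
i=18 'a': node 8→9
i=19 'a': node 9→10  emit P1@[16:19]
i=20 'b': node 10→7 ·f
i=21 'b': node 7→7 ·f
i=22 'c': node 7→8
i=23 'a': node 8→9
i=24 'a': node 9→10  emit P1@[21:24]
i=25 'a': node 10→1 ·f
i=26 'a': node 1→1 ·f
i=27 'c': node 1→2
i=28 'd': node 2→3
i=29 'a': node 3→4
i=30 'c': node 4→5
i=31 'c': node 5→6  emit P0@[26:31]
i=32 'a': node 6→1 ·f
i=33 'b': node 1→7 ·f
i=34 'b': node 7→7 ·f
i=35 'c': node 7→8
i=36 'a': node 8→9
i=37 'a': node 9→10  emit P1@[34:37]
i=38 'd': node 10→0 ·f
i=39 'd': node 0→0
i=40 'a': node 0→1
i=41 'c': node 1→2

Result: [[8,0],[14,0],[19,1],[24,1],[31,0],[37,1]]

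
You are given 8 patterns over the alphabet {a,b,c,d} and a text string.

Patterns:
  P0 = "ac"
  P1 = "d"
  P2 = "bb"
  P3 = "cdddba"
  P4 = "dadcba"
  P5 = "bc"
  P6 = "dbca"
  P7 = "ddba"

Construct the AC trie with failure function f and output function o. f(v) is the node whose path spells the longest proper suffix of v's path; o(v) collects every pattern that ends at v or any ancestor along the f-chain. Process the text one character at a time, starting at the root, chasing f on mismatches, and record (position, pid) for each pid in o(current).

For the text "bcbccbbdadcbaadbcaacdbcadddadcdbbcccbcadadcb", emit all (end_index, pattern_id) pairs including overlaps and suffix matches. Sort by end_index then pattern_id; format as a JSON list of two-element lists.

Build:
Trie (insert patterns):
  n0 'ε': a→1 b→4 c→6 d→3
  n1 'a': c→2
  n2 'ac': ·  [P0 ends]
  n3 'd': a→12 b→18 d→21  [P1 ends]
  n4 'b': b→5 c→17
  n5 'bb': ·  [P2 ends]
  n6 'c': d→7
  n7 'cd': d→8
  n8 'cdd': d→9
  n9 'cddd': b→10
  n10 'cdddb': a→11
  n11 'cdddba': ·  [P3 ends]
  n12 'da': d→13
  n13 'dad': c→14
  n14 'dadc': b→15
  n15 'dadcb': a→16
  n16 'dadcba': ·  [P4 ends]
  n17 'bc': ·  [P5 ends]
  n18 'db': c→19
  n19 'dbc': a→20
  n20 'dbca': ·  [P6 ends]
  n21 'dd': b→22
  n22 'ddb': a→23
  n23 'ddba': ·  [P7 ends]

BFS fail/out derivation:
  n1('a'): parent n0 fail=0; on 'a' 0 → fail=0;  out ∅∪∅=∅
  n3('d'): parent n0 fail=0; on 'd' 0 → fail=0;  out {1}∪∅={1}
  n4('b'): parent n0 fail=0; on 'b' 0 → fail=0;  out ∅∪∅=∅
  n6('c'): parent n0 fail=0; on 'c' 0 → fail=0;  out ∅∪∅=∅
  n2('ac'): parent n1 fail=0; on 'c' 0 → fail=6;  out {0}∪∅={0}
  n5('bb'): parent n4 fail=0; on 'b' 0 → fail=4;  out {2}∪∅={2}
  n7('cd'): parent n6 fail=0; on 'd' 0 → fail=3;  out ∅∪{1}={1}
  n12('da'): parent n3 fail=0; on 'a' 0 → fail=1;  out ∅∪∅=∅
  n17('bc'): parent n4 fail=0; on 'c' 0 → fail=6;  out {5}∪∅={5}
  n18('db'): parent n3 fail=0; on 'b' 0 → fail=4;  out ∅∪∅=∅
  n21('dd'): parent n3 fail=0; on 'd' 0 → fail=3;  out ∅∪{1}={1}
  n8('cdd'): parent n7 fail=3; on 'd' 3 → fail=21;  out ∅∪{1}={1}
  n13('dad'): parent n12 fail=1; on 'd' 1→0 → fail=3;  out ∅∪{1}={1}
  n19('dbc'): parent n18 fail=4; on 'c' 4 → fail=17;  out ∅∪{5}={5}
  n22('ddb'): parent n21 fail=3; on 'b' 3 → fail=18;  out ∅∪∅=∅
  n9('cddd'): parent n8 fail=21; on 'd' 21→3 → fail=21;  out ∅∪{1}={1}
  n14('dadc'): parent n13 fail=3; on 'c' 3→0 → fail=6;  out ∅∪∅=∅
  n20('dbca'): parent n19 fail=17; on 'a' 17→6→0 → fail=1;  out {6}∪∅={6}
  n23('ddba'): parent n22 fail=18; on 'a' 18→4→0 → fail=1;  out {7}∪∅={7}
  n10('cdddb'): parent n9 fail=21; on 'b' 21 → fail=22;  out ∅∪∅=∅
  n15('dadcb'): parent n14 fail=6; on 'b' 6→0 → fail=4;  out ∅∪∅=∅
  n11('cdddba'): parent n10 fail=22; on 'a' 22 → fail=23;  out {3}∪{7}={3,7}
  n16('dadcba'): parent n15 fail=4; on 'a' 4→0 → fail=1;  out {4}∪∅={4}

Text stream:
pos 0 'b': at 4
pos 1 'c': at 17  ** P5@[0:1]
pos 2 'b': at 4 ·f
pos 3 'c': at 17  ** P5@[2:3]
pos 4 'c': at 6 ·f
pos 5 'b': at 4 ·f
pos 6 'b': at 5  ** P2@[5:6]
pos 7 'd': at 3 ·f  ** P1@[7:7]
pos 8 'a': at 12
pos 9 'd': at 13  ** P1@[9:9]
pos 10 'c': at 14
pos 11 'b': at 15
pos 12 'a': at 16  ** P4@[7:12]
pos 13 'a': at 1 ·f
pos 14 'd': at 3 ·f  ** P1@[14:14]
pos 15 'b': at 18
pos 16 'c': at 19  ** P5@[15:16]
pos 17 'a': at 20  ** P6@[14:17]
pos 18 'a': at 1 ·f
pos 19 'c': at 2  ** P0@[18:19]
pos 20 'd': at 7 ·f  ** P1@[20:20]
pos 21 'b': at 18 ·f
pos 22 'c': at 19  ** P5@[21:22]
pos 23 'a': at 20  ** P6@[20:23]
pos 24 'd': at 3 ·f  ** P1@[24:24]
pos 25 'd': at 21  ** P1@[25:25]
pos 26 'd': at 21 ·f  ** P1@[26:26]
pos 27 'a': at 12 ·f
pos 28 'd': at 13  ** P1@[28:28]
pos 29 'c': at 14
pos 30 'd': at 7 ·f  ** P1@[30:30]
pos 31 'b': at 18 ·f
pos 32 'b': at 5 ·f  ** P2@[31:32]
pos 33 'c': at 17 ·f  ** P5@[32:33]
pos 34 'c': at 6 ·f
pos 35 'c': at 6 ·f
pos 36 'b': at 4 ·f
pos 37 'c': at 17  ** P5@[36:37]
pos 38 'a': at 1 ·f
pos 39 'd': at 3 ·f  ** P1@[39:39]
pos 40 'a': at 12
pos 41 'd': at 13  ** P1@[41:41]
pos 42 'c': at 14
pos 43 'b': at 15

Result: [[1,5],[3,5],[6,2],[7,1],[9,1],[12,4],[14,1],[16,5],[17,6],[19,0],[20,1],[22,5],[23,6],[24,1],[25,1],[26,1],[28,1],[30,1],[32,2],[33,5],[37,5],[39,1],[41,1]]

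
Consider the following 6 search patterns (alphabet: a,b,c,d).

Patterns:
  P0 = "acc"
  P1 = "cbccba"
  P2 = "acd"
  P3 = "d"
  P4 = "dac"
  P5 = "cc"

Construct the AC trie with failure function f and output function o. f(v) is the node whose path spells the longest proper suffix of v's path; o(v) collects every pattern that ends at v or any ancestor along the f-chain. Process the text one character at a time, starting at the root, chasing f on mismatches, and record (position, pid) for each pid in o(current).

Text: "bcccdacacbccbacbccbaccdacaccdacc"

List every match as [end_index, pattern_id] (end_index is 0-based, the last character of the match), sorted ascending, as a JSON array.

Build:
Trie nodes:
  n0 'ε': a→1 c→4 d→11
  n1 'a': c→2
  n2 'ac': c→3 d→10
  n3 'acc': ·  [P0 ends]
  n4 'c': b→5 c→14
  n5 'cb': c→6
  n6 'cbc': c→7
  n7 'cbcc': b→8
  n8 'cbccb': a→9
  n9 'cbccba': ·  [P1 ends]
  n10 'acd': ·  [P2 ends]
  n11 'd': a→12  [P3 ends]
  n12 'da': c→13
  n13 'dac': ·  [P4 ends]
  n14 'cc': ·  [P5 ends]

Failure links (BFS by depth):
  fail(1) 'a': from fail(0)=0 chase 'a': 0 ⇒ 0;  out=∅∪out(0)=∅
  fail(4) 'c': from fail(0)=0 chase 'c': 0 ⇒ 0;  out=∅∪out(0)=∅
  fail(11) 'd': from fail(0)=0 chase 'd': 0 ⇒ 0;  out={3}∪out(0)={3}
  fail(2) 'ac': from fail(1)=0 chase 'c': 0 ⇒ 4;  out=∅∪out(4)=∅
  fail(5) 'cb': from fail(4)=0 chase 'b': 0 ⇒ 0;  out=∅∪out(0)=∅
  fail(12) 'da': from fail(11)=0 chase 'a': 0 ⇒ 1;  out=∅∪out(1)=∅
  fail(14) 'cc': from fail(4)=0 chase 'c': 0 ⇒ 4;  out={5}∪out(4)={5}
  fail(3) 'acc': from fail(2)=4 chase 'c': 4 ⇒ 14;  out={0}∪out(14)={0,5}
  fail(6) 'cbc': from fail(5)=0 chase 'c': 0 ⇒ 4;  out=∅∪out(4)=∅
  fail(10) 'acd': from fail(2)=4 chase 'd': 4→0 ⇒ 11;  out={2}∪out(11)={2,3}
  fail(13) 'dac': from fail(12)=1 chase 'c': 1 ⇒ 2;  out={4}∪out(2)={4}
  fail(7) 'cbcc': from fail(6)=4 chase 'c': 4 ⇒ 14;  out=∅∪out(14)={5}
  fail(8) 'cbccb': from fail(7)=14 chase 'b': 14→4 ⇒ 5;  out=∅∪out(5)=∅
  fail(9) 'cbccba': from fail(8)=5 chase 'a': 5→0 ⇒ 1;  out={1}∪out(1)={1}

Text stream:
pos 0 'b': at 0
pos 1 'c': at 4
pos 2 'c': at 14  ** P5@[1:2]
pos 3 'c': at 14 (via fail)  ** P5@[2:3]
pos 4 'd': at 11 (via fail)  ** P3@[4:4]
pos 5 'a': at 12
pos 6 'c': at 13  ** P4@[4:6]
pos 7 'a': at 1 (via fail)
pos 8 'c': at 2
pos 9 'b': at 5 (via fail)
pos 10 'c': at 6
pos 11 'c': at 7  ** P5@[10:11]
pos 12 'b': at 8
pos 13 'a': at 9  ** P1@[8:13]
pos 14 'c': at 2 (via fail)
pos 15 'b': at 5 (via fail)
pos 16 'c': at 6
pos 17 'c': at 7  ** P5@[16:17]
pos 18 'b': at 8
pos 19 'a': at 9  ** P1@[14:19]
pos 20 'c': at 2 (via fail)
pos 21 'c': at 3  ** P0@[19:21],P5@[20:21]
pos 22 'd': at 11 (via fail)  ** P3@[22:22]
pos 23 'a': at 12
pos 24 'c': at 13  ** P4@[22:24]
pos 25 'a': at 1 (via fail)
pos 26 'c': at 2
pos 27 'c': at 3  ** P0@[25:27],P5@[26:27]
pos 28 'd': at 11 (via fail)  ** P3@[28:28]
pos 29 'a': at 12
pos 30 'c': at 13  ** P4@[28:30]
pos 31 'c': at 3 (via fail)  ** P0@[29:31],P5@[30:31]

Matches: [[2,5],[3,5],[4,3],[6,4],[11,5],[13,1],[17,5],[19,1],[21,0],[21,5],[22,3],[24,4],[27,0],[27,5],[28,3],[30,4],[31,0],[31,5]]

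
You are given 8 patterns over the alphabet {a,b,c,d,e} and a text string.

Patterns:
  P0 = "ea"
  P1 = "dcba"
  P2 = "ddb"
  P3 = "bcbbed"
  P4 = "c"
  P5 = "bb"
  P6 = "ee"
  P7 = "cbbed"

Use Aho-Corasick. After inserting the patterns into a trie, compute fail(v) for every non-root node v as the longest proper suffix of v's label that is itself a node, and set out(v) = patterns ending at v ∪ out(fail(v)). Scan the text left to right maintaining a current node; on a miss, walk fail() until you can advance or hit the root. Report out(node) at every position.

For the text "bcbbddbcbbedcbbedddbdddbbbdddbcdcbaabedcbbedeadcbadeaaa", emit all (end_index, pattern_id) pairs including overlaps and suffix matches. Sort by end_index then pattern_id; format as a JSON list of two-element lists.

Build automaton:
Trie (insert patterns):
  0='ε' goto b→9 c→15 d→3 e→1
  1='e' goto a→2 e→17
  2='ea' goto ·  ←P0
  3='d' goto c→4 d→7
  4='dc' goto b→5
  5='dcb' goto a→6
  6='dcba' goto ·  ←P1
  7='dd' goto b→8
  8='ddb' goto ·  ←P2
  9='b' goto b→16 c→10
  10='bc' goto b→11
  11='bcb' goto b→12
  12='bcbb' goto e→13
  13='bcbbe' goto d→14
  14='bcbbed' goto ·  ←P3
  15='c' goto b→18  ←P4
  16='bb' goto ·  ←P5
  17='ee' goto ·  ←P6
  18='cb' goto b→19
  19='cbb' goto e→20
  20='cbbe' goto d→21
  21='cbbed' goto ·  ←P7

BFS fail/out derivation:
  fail(1) 'e': from fail(0)=0 chase 'e': 0 ⇒ 0;  out=∅∪out(0)=∅
  fail(3) 'd': from fail(0)=0 chase 'd': 0 ⇒ 0;  out=∅∪out(0)=∅
  fail(9) 'b': from fail(0)=0 chase 'b': 0 ⇒ 0;  out=∅∪out(0)=∅
  fail(15) 'c': from fail(0)=0 chase 'c': 0 ⇒ 0;  out={4}∪out(0)={4}
  fail(2) 'ea': from fail(1)=0 chase 'a': 0 ⇒ 0;  out={0}∪out(0)={0}
  fail(4) 'dc': from fail(3)=0 chase 'c': 0 ⇒ 15;  out=∅∪out(15)={4}
  fail(7) 'dd': from fail(3)=0 chase 'd': 0 ⇒ 3;  out=∅∪out(3)=∅
  fail(10) 'bc': from fail(9)=0 chase 'c': 0 ⇒ 15;  out=∅∪out(15)={4}
  fail(16) 'bb': from fail(9)=0 chase 'b': 0 ⇒ 9;  out={5}∪out(9)={5}
  fail(17) 'ee': from fail(1)=0 chase 'e': 0 ⇒ 1;  out={6}∪out(1)={6}
  fail(18) 'cb': from fail(15)=0 chase 'b': 0 ⇒ 9;  out=∅∪out(9)=∅
  fail(5) 'dcb': from fail(4)=15 chase 'b': 15 ⇒ 18;  out=∅∪out(18)=∅
  fail(8) 'ddb': from fail(7)=3 chase 'b': 3→0 ⇒ 9;  out={2}∪out(9)={2}
  fail(11) 'bcb': from fail(10)=15 chase 'b': 15 ⇒ 18;  out=∅∪out(18)=∅
  fail(19) 'cbb': from fail(18)=9 chase 'b': 9 ⇒ 16;  out=∅∪out(16)={5}
  fail(6) 'dcba': from fail(5)=18 chase 'a': 18→9→0 ⇒ 0;  out={1}∪out(0)={1}
  fail(12) 'bcbb': from fail(11)=18 chase 'b': 18 ⇒ 19;  out=∅∪out(19)={5}
  fail(20) 'cbbe': from fail(19)=16 chase 'e': 16→9→0 ⇒ 1;  out=∅∪out(1)=∅
  fail(13) 'bcbbe': from fail(12)=19 chase 'e': 19 ⇒ 20;  out=∅∪out(20)=∅
  fail(21) 'cbbed': from fail(20)=1 chase 'd': 1→0 ⇒ 3;  out={7}∪out(3)={7}
  fail(14) 'bcbbed': from fail(13)=20 chase 'd': 20 ⇒ 21;  out={3}∪out(21)={3,7}

Text stream:
[0] read 'b'  n0⇒n9
[1] read 'c'  n9⇒n10  emit P4@[1:1]
[2] read 'b'  n10⇒n11
[3] read 'b'  n11⇒n12  emit P5@[2:3]
[4] read 'd'  n12⇒n3 (via fail)
[5] read 'd'  n3⇒n7
[6] read 'b'  n7⇒n8  emit P2@[4:6]
[7] read 'c'  n8⇒n10 (via fail)  emit P4@[7:7]
[8] read 'b'  n10⇒n11
[9] read 'b'  n11⇒n12  emit P5@[8:9]
[10] read 'e'  n12⇒n13
[11] read 'd'  n13⇒n14  emit P3@[6:11],P7@[7:11]
[12] read 'c'  n14⇒n4 (via fail)  emit P4@[12:12]
[13] read 'b'  n4⇒n5
[14] read 'b'  n5⇒n19 (via fail)  emit P5@[13:14]
[15] read 'e'  n19⇒n20
[16] read 'd'  n20⇒n21  emit P7@[12:16]
[17] read 'd'  n21⇒n7 (via fail)
[18] read 'd'  n7⇒n7 (via fail)
[19] read 'b'  n7⇒n8  emit P2@[17:19]
[20] read 'd'  n8⇒n3 (via fail)
[21] read 'd'  n3⇒n7
[22] read 'd'  n7⇒n7 (via fail)
[23] read 'b'  n7⇒n8  emit P2@[21:23]
[24] read 'b'  n8⇒n16 (via fail)  emit P5@[23:24]
[25] read 'b'  n16⇒n16 (via fail)  emit P5@[24:25]
[26] read 'd'  n16⇒n3 (via fail)
[27] read 'd'  n3⇒n7
[28] read 'd'  n7⇒n7 (via fail)
[29] read 'b'  n7⇒n8  emit P2@[27:29]
[30] read 'c'  n8⇒n10 (via fail)  emit P4@[30:30]
[31] read 'd'  n10⇒n3 (via fail)
[32] read 'c'  n3⇒n4  emit P4@[32:32]
[33] read 'b'  n4⇒n5
[34] read 'a'  n5⇒n6  emit P1@[31:34]
[35] read 'a'  n6⇒n0 (via fail)
[36] read 'b'  n0⇒n9
[37] read 'e'  n9⇒n1 (via fail)
[38] read 'd'  n1⇒n3 (via fail)
[39] read 'c'  n3⇒n4  emit P4@[39:39]
[40] read 'b'  n4⇒n5
[41] read 'b'  n5⇒n19 (via fail)  emit P5@[40:41]
[42] read 'e'  n19⇒n20
[43] read 'd'  n20⇒n21  emit P7@[39:43]
[44] read 'e'  n21⇒n1 (via fail)
[45] read 'a'  n1⇒n2  emit P0@[44:45]
[46] read 'd'  n2⇒n3 (via fail)
[47] read 'c'  n3⇒n4  emit P4@[47:47]
[48] read 'b'  n4⇒n5
[49] read 'a'  n5⇒n6  emit P1@[46:49]
[50] read 'd'  n6⇒n3 (via fail)
[51] read 'e'  n3⇒n1 (via fail)
[52] read 'a'  n1⇒n2  emit P0@[51:52]
[53] read 'a'  n2⇒n0 (via fail)
[54] read 'a'  n0⇒n0

Matches: [[1,4],[3,5],[6,2],[7,4],[9,5],[11,3],[11,7],[12,4],[14,5],[16,7],[19,2],[23,2],[24,5],[25,5],[29,2],[30,4],[32,4],[34,1],[39,4],[41,5],[43,7],[45,0],[47,4],[49,1],[52,0]]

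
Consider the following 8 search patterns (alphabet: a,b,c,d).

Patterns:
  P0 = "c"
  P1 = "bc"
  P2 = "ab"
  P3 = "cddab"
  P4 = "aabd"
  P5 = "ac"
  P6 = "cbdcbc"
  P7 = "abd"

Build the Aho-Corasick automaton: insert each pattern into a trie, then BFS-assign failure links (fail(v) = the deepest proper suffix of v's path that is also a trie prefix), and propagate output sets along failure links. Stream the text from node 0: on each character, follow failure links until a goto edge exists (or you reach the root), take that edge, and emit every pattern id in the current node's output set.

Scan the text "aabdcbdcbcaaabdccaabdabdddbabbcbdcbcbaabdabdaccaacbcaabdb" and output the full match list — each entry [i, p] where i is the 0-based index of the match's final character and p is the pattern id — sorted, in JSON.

Build:
Trie (insert patterns):
  0='ε' goto a→4 b→2 c→1
  1='c' goto b→14 d→6  [P0 ends]
  2='b' goto c→3
  3='bc' goto ·  [P1 ends]
  4='a' goto a→10 b→5 c→13
  5='ab' goto d→19  [P2 ends]
  6='cd' goto d→7
  7='cdd' goto a→8
  8='cdda' goto b→9
  9='cddab' goto ·  [P3 ends]
  10='aa' goto b→11
  11='aab' goto d→12
  12='aabd' goto ·  [P4 ends]
  13='ac' goto ·  [P5 ends]
  14='cb' goto d→15
  15='cbd' goto c→16
  16='cbdc' goto b→17
  17='cbdcb' goto c→18
  18='cbdcbc' goto ·  [P6 ends]
  19='abd' goto ·  [P7 ends]

BFS fail/out derivation:
  n1('c'): parent n0 fail=0; on 'c' 0 → fail=0;  out {0}∪∅={0}
  n2('b'): parent n0 fail=0; on 'b' 0 → fail=0;  out ∅∪∅=∅
  n4('a'): parent n0 fail=0; on 'a' 0 → fail=0;  out ∅∪∅=∅
  n3('bc'): parent n2 fail=0; on 'c' 0 → fail=1;  out {1}∪{0}={0,1}
  n5('ab'): parent n4 fail=0; on 'b' 0 → fail=2;  out {2}∪∅={2}
  n6('cd'): parent n1 fail=0; on 'd' 0 → fail=0;  out ∅∪∅=∅
  n10('aa'): parent n4 fail=0; on 'a' 0 → fail=4;  out ∅∪∅=∅
  n13('ac'): parent n4 fail=0; on 'c' 0 → fail=1;  out {5}∪{0}={0,5}
  n14('cb'): parent n1 fail=0; on 'b' 0 → fail=2;  out ∅∪∅=∅
  n7('cdd'): parent n6 fail=0; on 'd' 0 → fail=0;  out ∅∪∅=∅
  n11('aab'): parent n10 fail=4; on 'b' 4 → fail=5;  out ∅∪{2}={2}
  n15('cbd'): parent n14 fail=2; on 'd' 2→0 → fail=0;  out ∅∪∅=∅
  n19('abd'): parent n5 fail=2; on 'd' 2→0 → fail=0;  out {7}∪∅={7}
  n8('cdda'): parent n7 fail=0; on 'a' 0 → fail=4;  out ∅∪∅=∅
  n12('aabd'): parent n11 fail=5; on 'd' 5 → fail=19;  out {4}∪{7}={4,7}
  n16('cbdc'): parent n15 fail=0; on 'c' 0 → fail=1;  out ∅∪{0}={0}
  n9('cddab'): parent n8 fail=4; on 'b' 4 → fail=5;  out {3}∪{2}={2,3}
  n17('cbdcb'): parent n16 fail=1; on 'b' 1 → fail=14;  out ∅∪∅=∅
  n18('cbdcbc'): parent n17 fail=14; on 'c' 14→2 → fail=3;  out {6}∪{0,1}={0,1,6}

Text stream:
pos 0 'a': at 4
pos 1 'a': at 10
pos 2 'b': at 11  ** P2@[1:2]
pos 3 'd': at 12  ** P4@[0:3],P7@[1:3]
pos 4 'c': at 1 ·f  ** P0@[4:4]
pos 5 'b': at 14
pos 6 'd': at 15
pos 7 'c': at 16  ** P0@[7:7]
pos 8 'b': at 17
pos 9 'c': at 18  ** P0@[9:9],P1@[8:9],P6@[4:9]
pos 10 'a': at 4 ·f
pos 11 'a': at 10
pos 12 'a': at 10 ·f
pos 13 'b': at 11  ** P2@[12:13]
pos 14 'd': at 12  ** P4@[11:14],P7@[12:14]
pos 15 'c': at 1 ·f  ** P0@[15:15]
pos 16 'c': at 1 ·f  ** P0@[16:16]
pos 17 'a': at 4 ·f
pos 18 'a': at 10
pos 19 'b': at 11  ** P2@[18:19]
pos 20 'd': at 12  ** P4@[17:20],P7@[18:20]
pos 21 'a': at 4 ·f
pos 22 'b': at 5  ** P2@[21:22]
pos 23 'd': at 19  ** P7@[21:23]
pos 24 'd': at 0 ·f
pos 25 'd': at 0
pos 26 'b': at 2
pos 27 'a': at 4 ·f
pos 28 'b': at 5  ** P2@[27:28]
pos 29 'b': at 2 ·f
pos 30 'c': at 3  ** P0@[30:30],P1@[29:30]
pos 31 'b': at 14 ·f
pos 32 'd': at 15
pos 33 'c': at 16  ** P0@[33:33]
pos 34 'b': at 17
pos 35 'c': at 18  ** P0@[35:35],P1@[34:35],P6@[30:35]
pos 36 'b': at 14 ·f
pos 37 'a': at 4 ·f
pos 38 'a': at 10
pos 39 'b': at 11  ** P2@[38:39]
pos 40 'd': at 12  ** P4@[37:40],P7@[38:40]
pos 41 'a': at 4 ·f
pos 42 'b': at 5  ** P2@[41:42]
pos 43 'd': at 19  ** P7@[41:43]
pos 44 'a': at 4 ·f
pos 45 'c': at 13  ** P0@[45:45],P5@[44:45]
pos 46 'c': at 1 ·f  ** P0@[46:46]
pos 47 'a': at 4 ·f
pos 48 'a': at 10
pos 49 'c': at 13 ·f  ** P0@[49:49],P5@[48:49]
pos 50 'b': at 14 ·f
pos 51 'c': at 3 ·f  ** P0@[51:51],P1@[50:51]
pos 52 'a': at 4 ·f
pos 53 'a': at 10
pos 54 'b': at 11  ** P2@[53:54]
pos 55 'd': at 12  ** P4@[52:55],P7@[53:55]
pos 56 'b': at 2 ·f

All matches (sorted): [[2,2],[3,4],[3,7],[4,0],[7,0],[9,0],[9,1],[9,6],[13,2],[14,4],[14,7],[15,0],[16,0],[19,2],[20,4],[20,7],[22,2],[23,7],[28,2],[30,0],[30,1],[33,0],[35,0],[35,1],[35,6],[39,2],[40,4],[40,7],[42,2],[43,7],[45,0],[45,5],[46,0],[49,0],[49,5],[51,0],[51,1],[54,2],[55,4],[55,7]]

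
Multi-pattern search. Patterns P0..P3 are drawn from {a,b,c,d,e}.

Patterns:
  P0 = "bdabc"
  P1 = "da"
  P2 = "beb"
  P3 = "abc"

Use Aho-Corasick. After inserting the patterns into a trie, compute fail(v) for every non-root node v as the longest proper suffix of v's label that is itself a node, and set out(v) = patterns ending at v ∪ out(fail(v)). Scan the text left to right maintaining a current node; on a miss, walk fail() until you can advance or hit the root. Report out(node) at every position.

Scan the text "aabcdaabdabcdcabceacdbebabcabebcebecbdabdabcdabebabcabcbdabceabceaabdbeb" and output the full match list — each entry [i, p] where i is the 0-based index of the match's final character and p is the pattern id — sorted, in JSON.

Build:
Trie nodes:
  n0 'ε': a→10 b→1 d→6
  n1 'b': d→2 e→8
  n2 'bd': a→3
  n3 'bda': b→4
  n4 'bdab': c→5
  n5 'bdabc': ·  [P0 ends]
  n6 'd': a→7
  n7 'da': ·  [P1 ends]
  n8 'be': b→9
  n9 'beb': ·  [P2 ends]
  n10 'a': b→11
  n11 'ab': c→12
  n12 'abc': ·  [P3 ends]

Failure links (BFS by depth):
  fail(1) 'b': from fail(0)=0 chase 'b': 0 ⇒ 0;  out=∅∪out(0)=∅
  fail(6) 'd': from fail(0)=0 chase 'd': 0 ⇒ 0;  out=∅∪out(0)=∅
  fail(10) 'a': from fail(0)=0 chase 'a': 0 ⇒ 0;  out=∅∪out(0)=∅
  fail(2) 'bd': from fail(1)=0 chase 'd': 0 ⇒ 6;  out=∅∪out(6)=∅
  fail(7) 'da': from fail(6)=0 chase 'a': 0 ⇒ 10;  out={1}∪out(10)={1}
  fail(8) 'be': from fail(1)=0 chase 'e': 0 ⇒ 0;  out=∅∪out(0)=∅
  fail(11) 'ab': from fail(10)=0 chase 'b': 0 ⇒ 1;  out=∅∪out(1)=∅
  fail(3) 'bda': from fail(2)=6 chase 'a': 6 ⇒ 7;  out=∅∪out(7)={1}
  fail(9) 'beb': from fail(8)=0 chase 'b': 0 ⇒ 1;  out={2}∪out(1)={2}
  fail(12) 'abc': from fail(11)=1 chase 'c': 1→0 ⇒ 0;  out={3}∪out(0)={3}
  fail(4) 'bdab': from fail(3)=7 chase 'b': 7→10 ⇒ 11;  out=∅∪out(11)=∅
  fail(5) 'bdabc': from fail(4)=11 chase 'c': 11 ⇒ 12;  out={0}∪out(12)={0,3}

Text stream:
pos 0 'a': at 10
pos 1 'a': at 10 (fail-walked)
pos 2 'b': at 11
pos 3 'c': at 12  emit P3@[1:3]
pos 4 'd': at 6 (fail-walked)
pos 5 'a': at 7  emit P1@[4:5]
pos 6 'a': at 10 (fail-walked)
pos 7 'b': at 11
pos 8 'd': at 2 (fail-walked)
pos 9 'a': at 3  emit P1@[8:9]
pos 10 'b': at 4
pos 11 'c': at 5  emit P0@[7:11],P3@[9:11]
pos 12 'd': at 6 (fail-walked)
pos 13 'c': at 0 (fail-walked)
pos 14 'a': at 10
pos 15 'b': at 11
pos 16 'c': at 12  emit P3@[14:16]
pos 17 'e': at 0 (fail-walked)
pos 18 'a': at 10
pos 19 'c': at 0 (fail-walked)
pos 20 'd': at 6
pos 21 'b': at 1 (fail-walked)
pos 22 'e': at 8
pos 23 'b': at 9  emit P2@[21:23]
pos 24 'a': at 10 (fail-walked)
pos 25 'b': at 11
pos 26 'c': at 12  emit P3@[24:26]
pos 27 'a': at 10 (fail-walked)
pos 28 'b': at 11
pos 29 'e': at 8 (fail-walked)
pos 30 'b': at 9  emit P2@[28:30]
pos 31 'c': at 0 (fail-walked)
pos 32 'e': at 0
pos 33 'b': at 1
pos 34 'e': at 8
pos 35 'c': at 0 (fail-walked)
pos 36 'b': at 1
pos 37 'd': at 2
pos 38 'a': at 3  emit P1@[37:38]
pos 39 'b': at 4
pos 40 'd': at 2 (fail-walked)
pos 41 'a': at 3  emit P1@[40:41]
pos 42 'b': at 4
pos 43 'c': at 5  emit P0@[39:43],P3@[41:43]
pos 44 'd': at 6 (fail-walked)
pos 45 'a': at 7  emit P1@[44:45]
pos 46 'b': at 11 (fail-walked)
pos 47 'e': at 8 (fail-walked)
pos 48 'b': at 9  emit P2@[46:48]
pos 49 'a': at 10 (fail-walked)
pos 50 'b': at 11
pos 51 'c': at 12  emit P3@[49:51]
pos 52 'a': at 10 (fail-walked)
pos 53 'b': at 11
pos 54 'c': at 12  emit P3@[52:54]
pos 55 'b': at 1 (fail-walked)
pos 56 'd': at 2
pos 57 'a': at 3  emit P1@[56:57]
pos 58 'b': at 4
pos 59 'c': at 5  emit P0@[55:59],P3@[57:59]
pos 60 'e': at 0 (fail-walked)
pos 61 'a': at 10
pos 62 'b': at 11
pos 63 'c': at 12  emit P3@[61:63]
pos 64 'e': at 0 (fail-walked)
pos 65 'a': at 10
pos 66 'a': at 10 (fail-walked)
pos 67 'b': at 11
pos 68 'd': at 2 (fail-walked)
pos 69 'b': at 1 (fail-walked)
pos 70 'e': at 8
pos 71 'b': at 9  emit P2@[69:71]

All matches (sorted): [[3,3],[5,1],[9,1],[11,0],[11,3],[16,3],[23,2],[26,3],[30,2],[38,1],[41,1],[43,0],[43,3],[45,1],[48,2],[51,3],[54,3],[57,1],[59,0],[59,3],[63,3],[71,2]]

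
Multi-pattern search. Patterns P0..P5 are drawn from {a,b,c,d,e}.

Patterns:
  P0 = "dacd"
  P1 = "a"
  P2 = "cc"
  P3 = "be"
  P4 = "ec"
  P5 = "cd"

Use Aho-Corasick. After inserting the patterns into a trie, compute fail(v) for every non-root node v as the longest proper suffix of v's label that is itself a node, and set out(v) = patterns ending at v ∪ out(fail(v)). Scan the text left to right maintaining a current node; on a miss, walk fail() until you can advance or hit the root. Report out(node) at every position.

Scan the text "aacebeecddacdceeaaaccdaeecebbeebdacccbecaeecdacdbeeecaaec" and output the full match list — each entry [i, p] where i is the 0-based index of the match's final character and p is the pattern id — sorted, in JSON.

Build automaton:
Trie (insert patterns):
  0='ε' goto a→5 b→8 c→6 d→1 e→10
  1='d' goto a→2
  2='da' goto c→3
  3='dac' goto d→4
  4='dacd' goto ·  [P0 ends]
  5='a' goto ·  [P1 ends]
  6='c' goto c→7 d→12
  7='cc' goto ·  [P2 ends]
  8='b' goto e→9
  9='be' goto ·  [P3 ends]
  10='e' goto c→11
  11='ec' goto ·  [P4 ends]
  12='cd' goto ·  [P5 ends]

BFS fail/out derivation:
  fail(1) 'd': from fail(0)=0 chase 'd': 0 ⇒ 0;  out=∅∪out(0)=∅
  fail(5) 'a': from fail(0)=0 chase 'a': 0 ⇒ 0;  out={1}∪out(0)={1}
  fail(6) 'c': from fail(0)=0 chase 'c': 0 ⇒ 0;  out=∅∪out(0)=∅
  fail(8) 'b': from fail(0)=0 chase 'b': 0 ⇒ 0;  out=∅∪out(0)=∅
  fail(10) 'e': from fail(0)=0 chase 'e': 0 ⇒ 0;  out=∅∪out(0)=∅
  fail(2) 'da': from fail(1)=0 chase 'a': 0 ⇒ 5;  out=∅∪out(5)={1}
  fail(7) 'cc': from fail(6)=0 chase 'c': 0 ⇒ 6;  out={2}∪out(6)={2}
  fail(9) 'be': from fail(8)=0 chase 'e': 0 ⇒ 10;  out={3}∪out(10)={3}
  fail(11) 'ec': from fail(10)=0 chase 'c': 0 ⇒ 6;  out={4}∪out(6)={4}
  fail(12) 'cd': from fail(6)=0 chase 'd': 0 ⇒ 1;  out={5}∪out(1)={5}
  fail(3) 'dac': from fail(2)=5 chase 'c': 5→0 ⇒ 6;  out=∅∪out(6)=∅
  fail(4) 'dacd': from fail(3)=6 chase 'd': 6 ⇒ 12;  out={0}∪out(12)={0,5}

Text stream:
[0] read 'a'  n0⇒n5  → match P1@[0:0]
[1] read 'a'  n5⇒n5 (fail-walked)  → match P1@[1:1]
[2] read 'c'  n5⇒n6 (fail-walked)
[3] read 'e'  n6⇒n10 (fail-walked)
[4] read 'b'  n10⇒n8 (fail-walked)
[5] read 'e'  n8⇒n9  → match P3@[4:5]
[6] read 'e'  n9⇒n10 (fail-walked)
[7] read 'c'  n10⇒n11  → match P4@[6:7]
[8] read 'd'  n11⇒n12 (fail-walked)  → match P5@[7:8]
[9] read 'd'  n12⇒n1 (fail-walked)
[10] read 'a'  n1⇒n2  → match P1@[10:10]
[11] read 'c'  n2⇒n3
[12] read 'd'  n3⇒n4  → match P0@[9:12],P5@[11:12]
[13] read 'c'  n4⇒n6 (fail-walked)
[14] read 'e'  n6⇒n10 (fail-walked)
[15] read 'e'  n10⇒n10 (fail-walked)
[16] read 'a'  n10⇒n5 (fail-walked)  → match P1@[16:16]
[17] read 'a'  n5⇒n5 (fail-walked)  → match P1@[17:17]
[18] read 'a'  n5⇒n5 (fail-walked)  → match P1@[18:18]
[19] read 'c'  n5⇒n6 (fail-walked)
[20] read 'c'  n6⇒n7  → match P2@[19:20]
[21] read 'd'  n7⇒n12 (fail-walked)  → match P5@[20:21]
[22] read 'a'  n12⇒n2 (fail-walked)  → match P1@[22:22]
[23] read 'e'  n2⇒n10 (fail-walked)
[24] read 'e'  n10⇒n10 (fail-walked)
[25] read 'c'  n10⇒n11  → match P4@[24:25]
[26] read 'e'  n11⇒n10 (fail-walked)
[27] read 'b'  n10⇒n8 (fail-walked)
[28] read 'b'  n8⇒n8 (fail-walked)
[29] read 'e'  n8⇒n9  → match P3@[28:29]
[30] read 'e'  n9⇒n10 (fail-walked)
[31] read 'b'  n10⇒n8 (fail-walked)
[32] read 'd'  n8⇒n1 (fail-walked)
[33] read 'a'  n1⇒n2  → match P1@[33:33]
[34] read 'c'  n2⇒n3
[35] read 'c'  n3⇒n7 (fail-walked)  → match P2@[34:35]
[36] read 'c'  n7⇒n7 (fail-walked)  → match P2@[35:36]
[37] read 'b'  n7⇒n8 (fail-walked)
[38] read 'e'  n8⇒n9  → match P3@[37:38]
[39] read 'c'  n9⇒n11 (fail-walked)  → match P4@[38:39]
[40] read 'a'  n11⇒n5 (fail-walked)  → match P1@[40:40]
[41] read 'e'  n5⇒n10 (fail-walked)
[42] read 'e'  n10⇒n10 (fail-walked)
[43] read 'c'  n10⇒n11  → match P4@[42:43]
[44] read 'd'  n11⇒n12 (fail-walked)  → match P5@[43:44]
[45] read 'a'  n12⇒n2 (fail-walked)  → match P1@[45:45]
[46] read 'c'  n2⇒n3
[47] read 'd'  n3⇒n4  → match P0@[44:47],P5@[46:47]
[48] read 'b'  n4⇒n8 (fail-walked)
[49] read 'e'  n8⇒n9  → match P3@[48:49]
[50] read 'e'  n9⇒n10 (fail-walked)
[51] read 'e'  n10⇒n10 (fail-walked)
[52] read 'c'  n10⇒n11  → match P4@[51:52]
[53] read 'a'  n11⇒n5 (fail-walked)  → match P1@[53:53]
[54] read 'a'  n5⇒n5 (fail-walked)  → match P1@[54:54]
[55] read 'e'  n5⇒n10 (fail-walked)
[56] read 'c'  n10⇒n11  → match P4@[55:56]

All matches (sorted): [[0,1],[1,1],[5,3],[7,4],[8,5],[10,1],[12,0],[12,5],[16,1],[17,1],[18,1],[20,2],[21,5],[22,1],[25,4],[29,3],[33,1],[35,2],[36,2],[38,3],[39,4],[40,1],[43,4],[44,5],[45,1],[47,0],[47,5],[49,3],[52,4],[53,1],[54,1],[56,4]]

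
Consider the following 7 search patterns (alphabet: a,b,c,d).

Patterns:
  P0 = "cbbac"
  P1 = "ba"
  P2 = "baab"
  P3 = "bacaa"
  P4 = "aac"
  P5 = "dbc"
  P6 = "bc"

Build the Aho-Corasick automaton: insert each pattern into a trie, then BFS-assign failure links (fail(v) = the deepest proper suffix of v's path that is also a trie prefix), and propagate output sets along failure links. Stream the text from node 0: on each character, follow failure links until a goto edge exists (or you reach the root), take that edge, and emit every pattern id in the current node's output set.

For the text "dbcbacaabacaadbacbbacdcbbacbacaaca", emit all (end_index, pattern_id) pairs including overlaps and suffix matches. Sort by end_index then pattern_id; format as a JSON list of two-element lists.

Build:
Trie (insert patterns):
  0='ε' goto a→13 b→6 c→1 d→16
  1='c' goto b→2
  2='cb' goto b→3
  3='cbb' goto a→4
  4='cbba' goto c→5
  5='cbbac' goto ·  [P0 ends]
  6='b' goto a→7 c→19
  7='ba' goto a→8 c→10  [P1 ends]
  8='baa' goto b→9
  9='baab' goto ·  [P2 ends]
  10='bac' goto a→11
  11='baca' goto a→12
  12='bacaa' goto ·  [P3 ends]
  13='a' goto a→14
  14='aa' goto c→15
  15='aac' goto ·  [P4 ends]
  16='d' goto b→17
  17='db' goto c→18
  18='dbc' goto ·  [P5 ends]
  19='bc' goto ·  [P6 ends]

BFS fail/out derivation:
  fail(1) 'c': from fail(0)=0 chase 'c': 0 ⇒ 0;  out=∅∪out(0)=∅
  fail(6) 'b': from fail(0)=0 chase 'b': 0 ⇒ 0;  out=∅∪out(0)=∅
  fail(13) 'a': from fail(0)=0 chase 'a': 0 ⇒ 0;  out=∅∪out(0)=∅
  fail(16) 'd': from fail(0)=0 chase 'd': 0 ⇒ 0;  out=∅∪out(0)=∅
  fail(2) 'cb': from fail(1)=0 chase 'b': 0 ⇒ 6;  out=∅∪out(6)=∅
  fail(7) 'ba': from fail(6)=0 chase 'a': 0 ⇒ 13;  out={1}∪out(13)={1}
  fail(14) 'aa': from fail(13)=0 chase 'a': 0 ⇒ 13;  out=∅∪out(13)=∅
  fail(17) 'db': from fail(16)=0 chase 'b': 0 ⇒ 6;  out=∅∪out(6)=∅
  fail(19) 'bc': from fail(6)=0 chase 'c': 0 ⇒ 1;  out={6}∪out(1)={6}
  fail(3) 'cbb': from fail(2)=6 chase 'b': 6→0 ⇒ 6;  out=∅∪out(6)=∅
  fail(8) 'baa': from fail(7)=13 chase 'a': 13 ⇒ 14;  out=∅∪out(14)=∅
  fail(10) 'bac': from fail(7)=13 chase 'c': 13→0 ⇒ 1;  out=∅∪out(1)=∅
  fail(15) 'aac': from fail(14)=13 chase 'c': 13→0 ⇒ 1;  out={4}∪out(1)={4}
  fail(18) 'dbc': from fail(17)=6 chase 'c': 6 ⇒ 19;  out={5}∪out(19)={5,6}
  fail(4) 'cbba': from fail(3)=6 chase 'a': 6 ⇒ 7;  out=∅∪out(7)={1}
  fail(9) 'baab': from fail(8)=14 chase 'b': 14→13→0 ⇒ 6;  out={2}∪out(6)={2}
  fail(11) 'baca': from fail(10)=1 chase 'a': 1→0 ⇒ 13;  out=∅∪out(13)=∅
  fail(5) 'cbbac': from fail(4)=7 chase 'c': 7 ⇒ 10;  out={0}∪out(10)={0}
  fail(12) 'bacaa': from fail(11)=13 chase 'a': 13 ⇒ 14;  out={3}∪out(14)={3}

Run:
[0] read 'd'  n0⇒n16
[1] read 'b'  n16⇒n17
[2] read 'c'  n17⇒n18  ** P5@[0:2],P6@[1:2]
[3] read 'b'  n18⇒n2 ·f
[4] read 'a'  n2⇒n7 ·f  ** P1@[3:4]
[5] read 'c'  n7⇒n10
[6] read 'a'  n10⇒n11
[7] read 'a'  n11⇒n12  ** P3@[3:7]
[8] read 'b'  n12⇒n6 ·f
[9] read 'a'  n6⇒n7  ** P1@[8:9]
[10] read 'c'  n7⇒n10
[11] read 'a'  n10⇒n11
[12] read 'a'  n11⇒n12  ** P3@[8:12]
[13] read 'd'  n12⇒n16 ·f
[14] read 'b'  n16⇒n17
[15] read 'a'  n17⇒n7 ·f  ** P1@[14:15]
[16] read 'c'  n7⇒n10
[17] read 'b'  n10⇒n2 ·f
[18] read 'b'  n2⇒n3
[19] read 'a'  n3⇒n4  ** P1@[18:19]
[20] read 'c'  n4⇒n5  ** P0@[16:20]
[21] read 'd'  n5⇒n16 ·f
[22] read 'c'  n16⇒n1 ·f
[23] read 'b'  n1⇒n2
[24] read 'b'  n2⇒n3
[25] read 'a'  n3⇒n4  ** P1@[24:25]
[26] read 'c'  n4⇒n5  ** P0@[22:26]
[27] read 'b'  n5⇒n2 ·f
[28] read 'a'  n2⇒n7 ·f  ** P1@[27:28]
[29] read 'c'  n7⇒n10
[30] read 'a'  n10⇒n11
[31] read 'a'  n11⇒n12  ** P3@[27:31]
[32] read 'c'  n12⇒n15 ·f  ** P4@[30:32]
[33] read 'a'  n15⇒n13 ·f

All matches (sorted): [[2,5],[2,6],[4,1],[7,3],[9,1],[12,3],[15,1],[19,1],[20,0],[25,1],[26,0],[28,1],[31,3],[32,4]]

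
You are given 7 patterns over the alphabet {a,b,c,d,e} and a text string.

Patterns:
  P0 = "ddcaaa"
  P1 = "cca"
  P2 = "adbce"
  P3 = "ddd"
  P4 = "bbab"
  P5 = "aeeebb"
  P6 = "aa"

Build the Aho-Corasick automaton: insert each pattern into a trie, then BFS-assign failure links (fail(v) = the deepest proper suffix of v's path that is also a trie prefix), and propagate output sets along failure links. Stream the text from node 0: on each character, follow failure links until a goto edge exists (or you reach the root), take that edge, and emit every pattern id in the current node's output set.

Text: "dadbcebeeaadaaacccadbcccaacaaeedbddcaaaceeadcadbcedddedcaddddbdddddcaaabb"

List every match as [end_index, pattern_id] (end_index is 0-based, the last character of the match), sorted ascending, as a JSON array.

Build:
Trie (insert patterns):
  0='ε' goto a→10 b→16 c→7 d→1
  1='d' goto d→2
  2='dd' goto c→3 d→15
  3='ddc' goto a→4
  4='ddca' goto a→5
  5='ddcaa' goto a→6
  6='ddcaaa' goto ·  [P0 ends]
  7='c' goto c→8
  8='cc' goto a→9
  9='cca' goto ·  [P1 ends]
  10='a' goto a→25 d→11 e→20
  11='ad' goto b→12
  12='adb' goto c→13
  13='adbc' goto e→14
  14='adbce' goto ·  [P2 ends]
  15='ddd' goto ·  [P3 ends]
  16='b' goto b→17
  17='bb' goto a→18
  18='bba' goto b→19
  19='bbab' goto ·  [P4 ends]
  20='ae' goto e→21
  21='aee' goto e→22
  22='aeee' goto b→23
  23='aeeeb' goto b→24
  24='aeeebb' goto ·  [P5 ends]
  25='aa' goto ·  [P6 ends]

Failure links (BFS by depth):
  n1('d'): parent n0 fail=0; on 'd' 0 → fail=0;  out ∅∪∅=∅
  n7('c'): parent n0 fail=0; on 'c' 0 → fail=0;  out ∅∪∅=∅
  n10('a'): parent n0 fail=0; on 'a' 0 → fail=0;  out ∅∪∅=∅
  n16('b'): parent n0 fail=0; on 'b' 0 → fail=0;  out ∅∪∅=∅
  n2('dd'): parent n1 fail=0; on 'd' 0 → fail=1;  out ∅∪∅=∅
  n8('cc'): parent n7 fail=0; on 'c' 0 → fail=7;  out ∅∪∅=∅
  n11('ad'): parent n10 fail=0; on 'd' 0 → fail=1;  out ∅∪∅=∅
  n17('bb'): parent n16 fail=0; on 'b' 0 → fail=16;  out ∅∪∅=∅
  n20('ae'): parent n10 fail=0; on 'e' 0 → fail=0;  out ∅∪∅=∅
  n25('aa'): parent n10 fail=0; on 'a' 0 → fail=10;  out {6}∪∅={6}
  n3('ddc'): parent n2 fail=1; on 'c' 1→0 → fail=7;  out ∅∪∅=∅
  n9('cca'): parent n8 fail=7; on 'a' 7→0 → fail=10;  out {1}∪∅={1}
  n12('adb'): parent n11 fail=1; on 'b' 1→0 → fail=16;  out ∅∪∅=∅
  n15('ddd'): parent n2 fail=1; on 'd' 1 → fail=2;  out {3}∪∅={3}
  n18('bba'): parent n17 fail=16; on 'a' 16→0 → fail=10;  out ∅∪∅=∅
  n21('aee'): parent n20 fail=0; on 'e' 0 → fail=0;  out ∅∪∅=∅
  n4('ddca'): parent n3 fail=7; on 'a' 7→0 → fail=10;  out ∅∪∅=∅
  n13('adbc'): parent n12 fail=16; on 'c' 16→0 → fail=7;  out ∅∪∅=∅
  n19('bbab'): parent n18 fail=10; on 'b' 10→0 → fail=16;  out {4}∪∅={4}
  n22('aeee'): parent n21 fail=0; on 'e' 0 → fail=0;  out ∅∪∅=∅
  n5('ddcaa'): parent n4 fail=10; on 'a' 10 → fail=25;  out ∅∪{6}={6}
  n14('adbce'): parent n13 fail=7; on 'e' 7→0 → fail=0;  out {2}∪∅={2}
  n23('aeeeb'): parent n22 fail=0; on 'b' 0 → fail=16;  out ∅∪∅=∅
  n6('ddcaaa'): parent n5 fail=25; on 'a' 25→10 → fail=25;  out {0}∪{6}={0,6}
  n24('aeeebb'): parent n23 fail=16; on 'b' 16 → fail=17;  out {5}∪∅={5}

Text stream:
[0] read 'd'  n0⇒n1
[1] read 'a'  n1⇒n10 ·f
[2] read 'd'  n10⇒n11
[3] read 'b'  n11⇒n12
[4] read 'c'  n12⇒n13
[5] read 'e'  n13⇒n14  ** P2@[1:5]
[6] read 'b'  n14⇒n16 ·f
[7] read 'e'  n16⇒n0 ·f
[8] read 'e'  n0⇒n0
[9] read 'a'  n0⇒n10
[10] read 'a'  n10⇒n25  ** P6@[9:10]
[11] read 'd'  n25⇒n11 ·f
[12] read 'a'  n11⇒n10 ·f
[13] read 'a'  n10⇒n25  ** P6@[12:13]
[14] read 'a'  n25⇒n25 ·f  ** P6@[13:14]
[15] read 'c'  n25⇒n7 ·f
[16] read 'c'  n7⇒n8
[17] read 'c'  n8⇒n8 ·f
[18] read 'a'  n8⇒n9  ** P1@[16:18]
[19] read 'd'  n9⇒n11 ·f
[20] read 'b'  n11⇒n12
[21] read 'c'  n12⇒n13
[22] read 'c'  n13⇒n8 ·f
[23] read 'c'  n8⇒n8 ·f
[24] read 'a'  n8⇒n9  ** P1@[22:24]
[25] read 'a'  n9⇒n25 ·f  ** P6@[24:25]
[26] read 'c'  n25⇒n7 ·f
[27] read 'a'  n7⇒n10 ·f
[28] read 'a'  n10⇒n25  ** P6@[27:28]
[29] read 'e'  n25⇒n20 ·f
[30] read 'e'  n20⇒n21
[31] read 'd'  n21⇒n1 ·f
[32] read 'b'  n1⇒n16 ·f
[33] read 'd'  n16⇒n1 ·f
[34] read 'd'  n1⇒n2
[35] read 'c'  n2⇒n3
[36] read 'a'  n3⇒n4
[37] read 'a'  n4⇒n5  ** P6@[36:37]
[38] read 'a'  n5⇒n6  ** P0@[33:38],P6@[37:38]
[39] read 'c'  n6⇒n7 ·f
[40] read 'e'  n7⇒n0 ·f
[41] read 'e'  n0⇒n0
[42] read 'a'  n0⇒n10
[43] read 'd'  n10⇒n11
[44] read 'c'  n11⇒n7 ·f
[45] read 'a'  n7⇒n10 ·f
[46] read 'd'  n10⇒n11
[47] read 'b'  n11⇒n12
[48] read 'c'  n12⇒n13
[49] read 'e'  n13⇒n14  ** P2@[45:49]
[50] read 'd'  n14⇒n1 ·f
[51] read 'd'  n1⇒n2
[52] read 'd'  n2⇒n15  ** P3@[50:52]
[53] read 'e'  n15⇒n0 ·f
[54] read 'd'  n0⇒n1
[55] read 'c'  n1⇒n7 ·f
[56] read 'a'  n7⇒n10 ·f
[57] read 'd'  n10⇒n11
[58] read 'd'  n11⇒n2 ·f
[59] read 'd'  n2⇒n15  ** P3@[57:59]
[60] read 'd'  n15⇒n15 ·f  ** P3@[58:60]
[61] read 'b'  n15⇒n16 ·f
[62] read 'd'  n16⇒n1 ·f
[63] read 'd'  n1⇒n2
[64] read 'd'  n2⇒n15  ** P3@[62:64]
[65] read 'd'  n15⇒n15 ·f  ** P3@[63:65]
[66] read 'd'  n15⇒n15 ·f  ** P3@[64:66]
[67] read 'c'  n15⇒n3 ·f
[68] read 'a'  n3⇒n4
[69] read 'a'  n4⇒n5  ** P6@[68:69]
[70] read 'a'  n5⇒n6  ** P0@[65:70],P6@[69:70]
[71] read 'b'  n6⇒n16 ·f
[72] read 'b'  n16⇒n17

All matches (sorted): [[5,2],[10,6],[13,6],[14,6],[18,1],[24,1],[25,6],[28,6],[37,6],[38,0],[38,6],[49,2],[52,3],[59,3],[60,3],[64,3],[65,3],[66,3],[69,6],[70,0],[70,6]]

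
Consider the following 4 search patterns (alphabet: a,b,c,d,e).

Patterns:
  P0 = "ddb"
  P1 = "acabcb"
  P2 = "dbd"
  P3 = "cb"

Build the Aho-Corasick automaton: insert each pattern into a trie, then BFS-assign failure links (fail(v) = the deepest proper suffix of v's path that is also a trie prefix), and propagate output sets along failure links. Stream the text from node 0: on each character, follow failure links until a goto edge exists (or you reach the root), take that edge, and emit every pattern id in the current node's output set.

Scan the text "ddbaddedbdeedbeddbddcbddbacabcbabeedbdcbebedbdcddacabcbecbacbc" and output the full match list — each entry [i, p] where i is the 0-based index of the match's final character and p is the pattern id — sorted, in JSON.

Build:
Trie nodes:
  0='ε' goto a→4 c→12 d→1
  1='d' goto b→10 d→2
  2='dd' goto b→3
  3='ddb' goto ·  [P0 ends]
  4='a' goto c→5
  5='ac' goto a→6
  6='aca' goto b→7
  7='acab' goto c→8
  8='acabc' goto b→9
  9='acabcb' goto ·  [P1 ends]
  10='db' goto d→11
  11='dbd' goto ·  [P2 ends]
  12='c' goto b→13
  13='cb' goto ·  [P3 ends]

BFS fail/out derivation:
  fail(1) 'd': from fail(0)=0 chase 'd': 0 ⇒ 0;  out=∅∪out(0)=∅
  fail(4) 'a': from fail(0)=0 chase 'a': 0 ⇒ 0;  out=∅∪out(0)=∅
  fail(12) 'c': from fail(0)=0 chase 'c': 0 ⇒ 0;  out=∅∪out(0)=∅
  fail(2) 'dd': from fail(1)=0 chase 'd': 0 ⇒ 1;  out=∅∪out(1)=∅
  fail(5) 'ac': from fail(4)=0 chase 'c': 0 ⇒ 12;  out=∅∪out(12)=∅
  fail(10) 'db': from fail(1)=0 chase 'b': 0 ⇒ 0;  out=∅∪out(0)=∅
  fail(13) 'cb': from fail(12)=0 chase 'b': 0 ⇒ 0;  out={3}∪out(0)={3}
  fail(3) 'ddb': from fail(2)=1 chase 'b': 1 ⇒ 10;  out={0}∪out(10)={0}
  fail(6) 'aca': from fail(5)=12 chase 'a': 12→0 ⇒ 4;  out=∅∪out(4)=∅
  fail(11) 'dbd': from fail(10)=0 chase 'd': 0 ⇒ 1;  out={2}∪out(1)={2}
  fail(7) 'acab': from fail(6)=4 chase 'b': 4→0 ⇒ 0;  out=∅∪out(0)=∅
  fail(8) 'acabc': from fail(7)=0 chase 'c': 0 ⇒ 12;  out=∅∪out(12)=∅
  fail(9) 'acabcb': from fail(8)=12 chase 'b': 12 ⇒ 13;  out={1}∪out(13)={1,3}

Run:
[0] read 'd'  n0⇒n1
[1] read 'd'  n1⇒n2
[2] read 'b'  n2⇒n3  ** P0@[0:2]
[3] read 'a'  n3⇒n4 ·f
[4] read 'd'  n4⇒n1 ·f
[5] read 'd'  n1⇒n2
[6] read 'e'  n2⇒n0 ·f
[7] read 'd'  n0⇒n1
[8] read 'b'  n1⇒n10
[9] read 'd'  n10⇒n11  ** P2@[7:9]
[10] read 'e'  n11⇒n0 ·f
[11] read 'e'  n0⇒n0
[12] read 'd'  n0⇒n1
[13] read 'b'  n1⇒n10
[14] read 'e'  n10⇒n0 ·f
[15] read 'd'  n0⇒n1
[16] read 'd'  n1⇒n2
[17] read 'b'  n2⇒n3  ** P0@[15:17]
[18] read 'd'  n3⇒n11 ·f  ** P2@[16:18]
[19] read 'd'  n11⇒n2 ·f
[20] read 'c'  n2⇒n12 ·f
[21] read 'b'  n12⇒n13  ** P3@[20:21]
[22] read 'd'  n13⇒n1 ·f
[23] read 'd'  n1⇒n2
[24] read 'b'  n2⇒n3  ** P0@[22:24]
[25] read 'a'  n3⇒n4 ·f
[26] read 'c'  n4⇒n5
[27] read 'a'  n5⇒n6
[28] read 'b'  n6⇒n7
[29] read 'c'  n7⇒n8
[30] read 'b'  n8⇒n9  ** P1@[25:30],P3@[29:30]
[31] read 'a'  n9⇒n4 ·f
[32] read 'b'  n4⇒n0 ·f
[33] read 'e'  n0⇒n0
[34] read 'e'  n0⇒n0
[35] read 'd'  n0⇒n1
[36] read 'b'  n1⇒n10
[37] read 'd'  n10⇒n11  ** P2@[35:37]
[38] read 'c'  n11⇒n12 ·f
[39] read 'b'  n12⇒n13  ** P3@[38:39]
[40] read 'e'  n13⇒n0 ·f
[41] read 'b'  n0⇒n0
[42] read 'e'  n0⇒n0
[43] read 'd'  n0⇒n1
[44] read 'b'  n1⇒n10
[45] read 'd'  n10⇒n11  ** P2@[43:45]
[46] read 'c'  n11⇒n12 ·f
[47] read 'd'  n12⇒n1 ·f
[48] read 'd'  n1⇒n2
[49] read 'a'  n2⇒n4 ·f
[50] read 'c'  n4⇒n5
[51] read 'a'  n5⇒n6
[52] read 'b'  n6⇒n7
[53] read 'c'  n7⇒n8
[54] read 'b'  n8⇒n9  ** P1@[49:54],P3@[53:54]
[55] read 'e'  n9⇒n0 ·f
[56] read 'c'  n0⇒n12
[57] read 'b'  n12⇒n13  ** P3@[56:57]
[58] read 'a'  n13⇒n4 ·f
[59] read 'c'  n4⇒n5
[60] read 'b'  n5⇒n13 ·f  ** P3@[59:60]
[61] read 'c'  n13⇒n12 ·f

All matches (sorted): [[2,0],[9,2],[17,0],[18,2],[21,3],[24,0],[30,1],[30,3],[37,2],[39,3],[45,2],[54,1],[54,3],[57,3],[60,3]]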